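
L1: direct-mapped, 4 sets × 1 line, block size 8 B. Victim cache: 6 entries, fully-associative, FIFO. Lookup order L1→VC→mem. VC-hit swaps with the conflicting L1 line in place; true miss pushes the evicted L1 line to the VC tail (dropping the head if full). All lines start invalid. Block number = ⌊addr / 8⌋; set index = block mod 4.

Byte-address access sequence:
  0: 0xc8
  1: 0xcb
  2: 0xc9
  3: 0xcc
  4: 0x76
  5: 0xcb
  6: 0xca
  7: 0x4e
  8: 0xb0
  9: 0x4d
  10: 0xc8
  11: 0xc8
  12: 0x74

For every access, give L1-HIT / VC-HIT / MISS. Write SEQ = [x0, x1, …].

0: 0xc8 (blk 25, set 1) → MISS  vc=[]
1: 0xcb (blk 25, set 1) → L1-HIT  vc=[]
2: 0xc9 (blk 25, set 1) → L1-HIT  vc=[]
3: 0xcc (blk 25, set 1) → L1-HIT  vc=[]
4: 0x76 (blk 14, set 2) → MISS  vc=[]
5: 0xcb (blk 25, set 1) → L1-HIT  vc=[]
6: 0xca (blk 25, set 1) → L1-HIT  vc=[]
7: 0x4e (blk 9, set 1) → MISS  vc=[25]
8: 0xb0 (blk 22, set 2) → MISS  vc=[25, 14]
9: 0x4d (blk 9, set 1) → L1-HIT  vc=[25, 14]
10: 0xc8 (blk 25, set 1) → VC-HIT  vc=[9, 14]
11: 0xc8 (blk 25, set 1) → L1-HIT  vc=[9, 14]
12: 0x74 (blk 14, set 2) → VC-HIT  vc=[9, 22]

SEQ = [MISS, L1-HIT, L1-HIT, L1-HIT, MISS, L1-HIT, L1-HIT, MISS, MISS, L1-HIT, VC-HIT, L1-HIT, VC-HIT]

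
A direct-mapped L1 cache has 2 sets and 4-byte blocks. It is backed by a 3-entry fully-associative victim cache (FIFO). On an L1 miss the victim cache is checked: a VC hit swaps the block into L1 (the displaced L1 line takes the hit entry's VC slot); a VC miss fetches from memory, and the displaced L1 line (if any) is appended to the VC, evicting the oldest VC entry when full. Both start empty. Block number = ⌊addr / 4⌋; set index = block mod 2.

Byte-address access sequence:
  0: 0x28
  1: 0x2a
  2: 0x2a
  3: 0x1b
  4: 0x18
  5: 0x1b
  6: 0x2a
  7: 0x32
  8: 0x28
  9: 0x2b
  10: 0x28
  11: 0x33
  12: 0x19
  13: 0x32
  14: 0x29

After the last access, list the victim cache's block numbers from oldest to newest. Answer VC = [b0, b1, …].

VC = [6, 12]

#0 0x28→b10/s0 MISS; vc=[]
#1 0x2a→b10/s0 L1-HIT; vc=[]
#2 0x2a→b10/s0 L1-HIT; vc=[]
#3 0x1b→b6/s0 MISS; vc=[10]
#4 0x18→b6/s0 L1-HIT; vc=[10]
#5 0x1b→b6/s0 L1-HIT; vc=[10]
#6 0x2a→b10/s0 VC-HIT; vc=[6]
#7 0x32→b12/s0 MISS; vc=[6,10]
#8 0x28→b10/s0 VC-HIT; vc=[6,12]
#9 0x2b→b10/s0 L1-HIT; vc=[6,12]
#10 0x28→b10/s0 L1-HIT; vc=[6,12]
#11 0x33→b12/s0 VC-HIT; vc=[6,10]
#12 0x19→b6/s0 VC-HIT; vc=[12,10]
#13 0x32→b12/s0 VC-HIT; vc=[6,10]
#14 0x29→b10/s0 VC-HIT; vc=[6,12]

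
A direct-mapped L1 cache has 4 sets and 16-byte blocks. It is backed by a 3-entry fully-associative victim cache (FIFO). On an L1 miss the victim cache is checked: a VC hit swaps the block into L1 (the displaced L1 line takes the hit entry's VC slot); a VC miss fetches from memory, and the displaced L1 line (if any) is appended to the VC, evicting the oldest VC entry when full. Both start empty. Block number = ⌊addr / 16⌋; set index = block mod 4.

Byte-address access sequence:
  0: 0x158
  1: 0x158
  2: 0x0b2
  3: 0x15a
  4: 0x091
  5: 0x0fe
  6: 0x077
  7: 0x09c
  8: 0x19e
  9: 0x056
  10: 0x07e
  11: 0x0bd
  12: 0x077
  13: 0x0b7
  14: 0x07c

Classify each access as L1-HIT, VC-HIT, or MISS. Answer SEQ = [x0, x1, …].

SEQ = [MISS, L1-HIT, MISS, L1-HIT, MISS, MISS, MISS, L1-HIT, MISS, MISS, L1-HIT, MISS, VC-HIT, VC-HIT, VC-HIT]

#0 0x158→b21/s1 MISS; vc=[]
#1 0x158→b21/s1 L1-HIT; vc=[]
#2 0xb2→b11/s3 MISS; vc=[]
#3 0x15a→b21/s1 L1-HIT; vc=[]
#4 0x91→b9/s1 MISS; vc=[21]
#5 0xfe→b15/s3 MISS; vc=[21,11]
#6 0x77→b7/s3 MISS; vc=[21,11,15]
#7 0x9c→b9/s1 L1-HIT; vc=[21,11,15]
#8 0x19e→b25/s1 MISS; vc=[11,15,9]
#9 0x56→b5/s1 MISS; vc=[15,9,25]
#10 0x7e→b7/s3 L1-HIT; vc=[15,9,25]
#11 0xbd→b11/s3 MISS; vc=[9,25,7]
#12 0x77→b7/s3 VC-HIT; vc=[9,25,11]
#13 0xb7→b11/s3 VC-HIT; vc=[9,25,7]
#14 0x7c→b7/s3 VC-HIT; vc=[9,25,11]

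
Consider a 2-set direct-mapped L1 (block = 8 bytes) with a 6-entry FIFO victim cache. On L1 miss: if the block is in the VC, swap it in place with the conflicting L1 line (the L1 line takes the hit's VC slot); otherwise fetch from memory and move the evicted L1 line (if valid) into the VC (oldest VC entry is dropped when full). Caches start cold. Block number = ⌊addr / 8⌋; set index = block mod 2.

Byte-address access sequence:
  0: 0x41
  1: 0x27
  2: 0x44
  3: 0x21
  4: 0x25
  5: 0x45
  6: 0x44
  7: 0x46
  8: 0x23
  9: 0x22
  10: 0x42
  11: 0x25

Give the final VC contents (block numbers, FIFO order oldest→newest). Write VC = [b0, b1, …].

0: 0x41 (blk 8, set 0) → MISS  vc=[]
1: 0x27 (blk 4, set 0) → MISS  vc=[8]
2: 0x44 (blk 8, set 0) → VC-HIT  vc=[4]
3: 0x21 (blk 4, set 0) → VC-HIT  vc=[8]
4: 0x25 (blk 4, set 0) → L1-HIT  vc=[8]
5: 0x45 (blk 8, set 0) → VC-HIT  vc=[4]
6: 0x44 (blk 8, set 0) → L1-HIT  vc=[4]
7: 0x46 (blk 8, set 0) → L1-HIT  vc=[4]
8: 0x23 (blk 4, set 0) → VC-HIT  vc=[8]
9: 0x22 (blk 4, set 0) → L1-HIT  vc=[8]
10: 0x42 (blk 8, set 0) → VC-HIT  vc=[4]
11: 0x25 (blk 4, set 0) → VC-HIT  vc=[8]

VC = [8]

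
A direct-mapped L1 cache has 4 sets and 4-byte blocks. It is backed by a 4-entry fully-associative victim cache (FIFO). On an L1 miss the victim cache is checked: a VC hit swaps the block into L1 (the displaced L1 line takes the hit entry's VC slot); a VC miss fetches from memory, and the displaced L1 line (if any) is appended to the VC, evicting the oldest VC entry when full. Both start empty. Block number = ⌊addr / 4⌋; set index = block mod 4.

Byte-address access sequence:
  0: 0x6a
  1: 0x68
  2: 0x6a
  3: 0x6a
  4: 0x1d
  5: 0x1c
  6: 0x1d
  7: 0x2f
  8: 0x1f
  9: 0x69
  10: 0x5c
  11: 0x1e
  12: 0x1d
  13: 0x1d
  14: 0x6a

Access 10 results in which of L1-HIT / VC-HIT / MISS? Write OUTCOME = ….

  [0] addr=0x6a blk=26 s=2: MISS | VC []
  [1] addr=0x68 blk=26 s=2: L1-HIT | VC []
  [2] addr=0x6a blk=26 s=2: L1-HIT | VC []
  [3] addr=0x6a blk=26 s=2: L1-HIT | VC []
  [4] addr=0x1d blk=7 s=3: MISS | VC []
  [5] addr=0x1c blk=7 s=3: L1-HIT | VC []
  [6] addr=0x1d blk=7 s=3: L1-HIT | VC []
  [7] addr=0x2f blk=11 s=3: MISS | VC [7]
  [8] addr=0x1f blk=7 s=3: VC-HIT | VC [11]
  [9] addr=0x69 blk=26 s=2: L1-HIT | VC [11]
  [10] addr=0x5c blk=23 s=3: MISS | VC [11, 7]
  [11] addr=0x1e blk=7 s=3: VC-HIT | VC [11, 23]
  [12] addr=0x1d blk=7 s=3: L1-HIT | VC [11, 23]
  [13] addr=0x1d blk=7 s=3: L1-HIT | VC [11, 23]
  [14] addr=0x6a blk=26 s=2: L1-HIT | VC [11, 23]

OUTCOME = MISS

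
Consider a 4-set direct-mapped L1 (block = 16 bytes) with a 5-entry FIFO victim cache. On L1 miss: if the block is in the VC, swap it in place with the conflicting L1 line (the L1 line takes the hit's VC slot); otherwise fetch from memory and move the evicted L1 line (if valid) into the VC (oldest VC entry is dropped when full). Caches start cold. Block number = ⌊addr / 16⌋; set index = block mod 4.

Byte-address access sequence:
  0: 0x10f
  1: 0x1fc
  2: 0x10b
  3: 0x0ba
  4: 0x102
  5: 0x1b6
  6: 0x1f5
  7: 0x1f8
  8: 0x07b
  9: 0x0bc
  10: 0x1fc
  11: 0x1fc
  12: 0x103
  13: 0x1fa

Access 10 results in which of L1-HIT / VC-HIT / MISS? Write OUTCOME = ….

OUTCOME = VC-HIT

  [0] addr=0x10f blk=16 s=0: MISS | VC []
  [1] addr=0x1fc blk=31 s=3: MISS | VC []
  [2] addr=0x10b blk=16 s=0: L1-HIT | VC []
  [3] addr=0xba blk=11 s=3: MISS | VC [31]
  [4] addr=0x102 blk=16 s=0: L1-HIT | VC [31]
  [5] addr=0x1b6 blk=27 s=3: MISS | VC [31, 11]
  [6] addr=0x1f5 blk=31 s=3: VC-HIT | VC [27, 11]
  [7] addr=0x1f8 blk=31 s=3: L1-HIT | VC [27, 11]
  [8] addr=0x7b blk=7 s=3: MISS | VC [27, 11, 31]
  [9] addr=0xbc blk=11 s=3: VC-HIT | VC [27, 7, 31]
  [10] addr=0x1fc blk=31 s=3: VC-HIT | VC [27, 7, 11]
  [11] addr=0x1fc blk=31 s=3: L1-HIT | VC [27, 7, 11]
  [12] addr=0x103 blk=16 s=0: L1-HIT | VC [27, 7, 11]
  [13] addr=0x1fa blk=31 s=3: L1-HIT | VC [27, 7, 11]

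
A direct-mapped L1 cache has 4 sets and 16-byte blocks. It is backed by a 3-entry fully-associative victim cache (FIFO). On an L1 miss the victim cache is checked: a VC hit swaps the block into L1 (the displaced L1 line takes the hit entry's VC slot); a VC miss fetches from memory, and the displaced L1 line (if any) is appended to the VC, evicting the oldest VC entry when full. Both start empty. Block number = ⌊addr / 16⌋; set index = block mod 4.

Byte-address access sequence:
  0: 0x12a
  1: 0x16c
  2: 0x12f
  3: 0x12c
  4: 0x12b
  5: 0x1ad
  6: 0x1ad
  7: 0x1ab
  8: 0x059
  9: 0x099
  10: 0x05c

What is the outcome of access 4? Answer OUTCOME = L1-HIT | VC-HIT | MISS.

OUTCOME = L1-HIT

0: 0x12a (blk 18, set 2) → MISS  vc=[]
1: 0x16c (blk 22, set 2) → MISS  vc=[18]
2: 0x12f (blk 18, set 2) → VC-HIT  vc=[22]
3: 0x12c (blk 18, set 2) → L1-HIT  vc=[22]
4: 0x12b (blk 18, set 2) → L1-HIT  vc=[22]
5: 0x1ad (blk 26, set 2) → MISS  vc=[22, 18]
6: 0x1ad (blk 26, set 2) → L1-HIT  vc=[22, 18]
7: 0x1ab (blk 26, set 2) → L1-HIT  vc=[22, 18]
8: 0x59 (blk 5, set 1) → MISS  vc=[22, 18]
9: 0x99 (blk 9, set 1) → MISS  vc=[22, 18, 5]
10: 0x5c (blk 5, set 1) → VC-HIT  vc=[22, 18, 9]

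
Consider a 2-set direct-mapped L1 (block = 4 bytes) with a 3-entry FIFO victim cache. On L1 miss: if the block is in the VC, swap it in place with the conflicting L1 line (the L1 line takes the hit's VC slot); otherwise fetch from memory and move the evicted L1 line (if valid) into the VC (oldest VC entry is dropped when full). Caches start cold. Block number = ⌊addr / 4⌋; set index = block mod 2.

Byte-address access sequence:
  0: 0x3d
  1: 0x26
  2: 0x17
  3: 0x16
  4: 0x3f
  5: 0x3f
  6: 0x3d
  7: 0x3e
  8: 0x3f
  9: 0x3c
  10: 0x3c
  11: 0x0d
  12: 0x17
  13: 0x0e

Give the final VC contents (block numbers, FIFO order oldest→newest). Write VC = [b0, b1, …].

VC = [5, 9, 15]

0: 0x3d (blk 15, set 1) → MISS  vc=[]
1: 0x26 (blk 9, set 1) → MISS  vc=[15]
2: 0x17 (blk 5, set 1) → MISS  vc=[15, 9]
3: 0x16 (blk 5, set 1) → L1-HIT  vc=[15, 9]
4: 0x3f (blk 15, set 1) → VC-HIT  vc=[5, 9]
5: 0x3f (blk 15, set 1) → L1-HIT  vc=[5, 9]
6: 0x3d (blk 15, set 1) → L1-HIT  vc=[5, 9]
7: 0x3e (blk 15, set 1) → L1-HIT  vc=[5, 9]
8: 0x3f (blk 15, set 1) → L1-HIT  vc=[5, 9]
9: 0x3c (blk 15, set 1) → L1-HIT  vc=[5, 9]
10: 0x3c (blk 15, set 1) → L1-HIT  vc=[5, 9]
11: 0xd (blk 3, set 1) → MISS  vc=[5, 9, 15]
12: 0x17 (blk 5, set 1) → VC-HIT  vc=[3, 9, 15]
13: 0xe (blk 3, set 1) → VC-HIT  vc=[5, 9, 15]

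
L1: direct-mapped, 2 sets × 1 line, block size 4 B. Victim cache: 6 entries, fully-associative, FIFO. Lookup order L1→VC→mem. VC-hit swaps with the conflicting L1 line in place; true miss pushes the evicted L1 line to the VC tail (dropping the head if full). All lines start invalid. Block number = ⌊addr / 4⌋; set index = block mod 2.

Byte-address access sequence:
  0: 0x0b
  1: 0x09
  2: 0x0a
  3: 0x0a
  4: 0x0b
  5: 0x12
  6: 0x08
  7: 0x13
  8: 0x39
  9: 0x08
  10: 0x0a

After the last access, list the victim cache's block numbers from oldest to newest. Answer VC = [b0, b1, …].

#0 0xb→b2/s0 MISS; vc=[]
#1 0x9→b2/s0 L1-HIT; vc=[]
#2 0xa→b2/s0 L1-HIT; vc=[]
#3 0xa→b2/s0 L1-HIT; vc=[]
#4 0xb→b2/s0 L1-HIT; vc=[]
#5 0x12→b4/s0 MISS; vc=[2]
#6 0x8→b2/s0 VC-HIT; vc=[4]
#7 0x13→b4/s0 VC-HIT; vc=[2]
#8 0x39→b14/s0 MISS; vc=[2,4]
#9 0x8→b2/s0 VC-HIT; vc=[14,4]
#10 0xa→b2/s0 L1-HIT; vc=[14,4]

VC = [14, 4]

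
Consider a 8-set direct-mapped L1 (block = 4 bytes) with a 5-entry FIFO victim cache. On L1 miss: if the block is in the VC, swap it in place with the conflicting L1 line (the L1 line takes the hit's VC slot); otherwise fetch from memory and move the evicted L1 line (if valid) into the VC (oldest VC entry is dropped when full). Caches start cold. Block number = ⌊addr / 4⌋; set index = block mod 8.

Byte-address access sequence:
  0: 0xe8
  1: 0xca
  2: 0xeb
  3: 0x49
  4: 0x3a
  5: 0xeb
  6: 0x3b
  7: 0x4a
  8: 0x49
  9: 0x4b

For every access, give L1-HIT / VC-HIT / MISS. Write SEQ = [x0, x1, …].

SEQ = [MISS, MISS, VC-HIT, MISS, MISS, VC-HIT, L1-HIT, VC-HIT, L1-HIT, L1-HIT]

0: 0xe8 (blk 58, set 2) → MISS  vc=[]
1: 0xca (blk 50, set 2) → MISS  vc=[58]
2: 0xeb (blk 58, set 2) → VC-HIT  vc=[50]
3: 0x49 (blk 18, set 2) → MISS  vc=[50, 58]
4: 0x3a (blk 14, set 6) → MISS  vc=[50, 58]
5: 0xeb (blk 58, set 2) → VC-HIT  vc=[50, 18]
6: 0x3b (blk 14, set 6) → L1-HIT  vc=[50, 18]
7: 0x4a (blk 18, set 2) → VC-HIT  vc=[50, 58]
8: 0x49 (blk 18, set 2) → L1-HIT  vc=[50, 58]
9: 0x4b (blk 18, set 2) → L1-HIT  vc=[50, 58]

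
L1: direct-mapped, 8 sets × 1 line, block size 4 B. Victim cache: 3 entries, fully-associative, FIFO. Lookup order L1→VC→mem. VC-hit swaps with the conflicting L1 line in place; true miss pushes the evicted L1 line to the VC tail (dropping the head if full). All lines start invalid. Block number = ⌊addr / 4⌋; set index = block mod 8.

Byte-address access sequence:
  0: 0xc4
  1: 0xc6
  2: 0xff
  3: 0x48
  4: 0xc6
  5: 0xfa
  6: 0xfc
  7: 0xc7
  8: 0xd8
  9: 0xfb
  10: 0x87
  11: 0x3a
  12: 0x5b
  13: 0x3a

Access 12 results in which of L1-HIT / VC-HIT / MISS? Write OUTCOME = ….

OUTCOME = MISS

  [0] addr=0xc4 blk=49 s=1: MISS | VC []
  [1] addr=0xc6 blk=49 s=1: L1-HIT | VC []
  [2] addr=0xff blk=63 s=7: MISS | VC []
  [3] addr=0x48 blk=18 s=2: MISS | VC []
  [4] addr=0xc6 blk=49 s=1: L1-HIT | VC []
  [5] addr=0xfa blk=62 s=6: MISS | VC []
  [6] addr=0xfc blk=63 s=7: L1-HIT | VC []
  [7] addr=0xc7 blk=49 s=1: L1-HIT | VC []
  [8] addr=0xd8 blk=54 s=6: MISS | VC [62]
  [9] addr=0xfb blk=62 s=6: VC-HIT | VC [54]
  [10] addr=0x87 blk=33 s=1: MISS | VC [54, 49]
  [11] addr=0x3a blk=14 s=6: MISS | VC [54, 49, 62]
  [12] addr=0x5b blk=22 s=6: MISS | VC [49, 62, 14]
  [13] addr=0x3a blk=14 s=6: VC-HIT | VC [49, 62, 22]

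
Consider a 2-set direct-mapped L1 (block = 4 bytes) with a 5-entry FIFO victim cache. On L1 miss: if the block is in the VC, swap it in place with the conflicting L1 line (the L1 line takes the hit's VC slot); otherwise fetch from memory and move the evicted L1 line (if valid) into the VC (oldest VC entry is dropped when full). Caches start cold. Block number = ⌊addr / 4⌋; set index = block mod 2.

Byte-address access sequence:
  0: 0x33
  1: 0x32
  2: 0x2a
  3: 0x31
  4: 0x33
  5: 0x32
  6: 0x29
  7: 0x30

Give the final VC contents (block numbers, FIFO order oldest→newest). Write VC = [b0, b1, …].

VC = [10]

0: 0x33 (blk 12, set 0) → MISS  vc=[]
1: 0x32 (blk 12, set 0) → L1-HIT  vc=[]
2: 0x2a (blk 10, set 0) → MISS  vc=[12]
3: 0x31 (blk 12, set 0) → VC-HIT  vc=[10]
4: 0x33 (blk 12, set 0) → L1-HIT  vc=[10]
5: 0x32 (blk 12, set 0) → L1-HIT  vc=[10]
6: 0x29 (blk 10, set 0) → VC-HIT  vc=[12]
7: 0x30 (blk 12, set 0) → VC-HIT  vc=[10]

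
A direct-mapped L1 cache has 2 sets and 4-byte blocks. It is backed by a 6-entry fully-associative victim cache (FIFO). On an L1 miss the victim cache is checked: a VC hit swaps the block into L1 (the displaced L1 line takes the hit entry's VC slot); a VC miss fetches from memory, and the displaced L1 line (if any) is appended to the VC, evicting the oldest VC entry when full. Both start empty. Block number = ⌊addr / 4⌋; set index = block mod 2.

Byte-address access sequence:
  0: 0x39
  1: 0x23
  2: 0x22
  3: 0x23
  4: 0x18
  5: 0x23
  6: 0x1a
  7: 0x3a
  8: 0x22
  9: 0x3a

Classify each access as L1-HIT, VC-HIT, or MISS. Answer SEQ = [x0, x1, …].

SEQ = [MISS, MISS, L1-HIT, L1-HIT, MISS, VC-HIT, VC-HIT, VC-HIT, VC-HIT, VC-HIT]

#0 0x39→b14/s0 MISS; vc=[]
#1 0x23→b8/s0 MISS; vc=[14]
#2 0x22→b8/s0 L1-HIT; vc=[14]
#3 0x23→b8/s0 L1-HIT; vc=[14]
#4 0x18→b6/s0 MISS; vc=[14,8]
#5 0x23→b8/s0 VC-HIT; vc=[14,6]
#6 0x1a→b6/s0 VC-HIT; vc=[14,8]
#7 0x3a→b14/s0 VC-HIT; vc=[6,8]
#8 0x22→b8/s0 VC-HIT; vc=[6,14]
#9 0x3a→b14/s0 VC-HIT; vc=[6,8]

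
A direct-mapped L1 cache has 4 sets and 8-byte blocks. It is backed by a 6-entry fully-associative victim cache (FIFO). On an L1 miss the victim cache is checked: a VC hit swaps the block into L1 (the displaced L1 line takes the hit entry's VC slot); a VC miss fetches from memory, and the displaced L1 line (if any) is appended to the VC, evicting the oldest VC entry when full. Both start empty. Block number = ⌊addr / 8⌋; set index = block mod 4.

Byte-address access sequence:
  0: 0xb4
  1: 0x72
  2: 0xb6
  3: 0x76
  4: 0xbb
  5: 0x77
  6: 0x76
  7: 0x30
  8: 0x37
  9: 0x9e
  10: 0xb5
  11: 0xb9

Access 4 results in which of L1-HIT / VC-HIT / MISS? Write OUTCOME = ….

OUTCOME = MISS

  [0] addr=0xb4 blk=22 s=2: MISS | VC []
  [1] addr=0x72 blk=14 s=2: MISS | VC [22]
  [2] addr=0xb6 blk=22 s=2: VC-HIT | VC [14]
  [3] addr=0x76 blk=14 s=2: VC-HIT | VC [22]
  [4] addr=0xbb blk=23 s=3: MISS | VC [22]
  [5] addr=0x77 blk=14 s=2: L1-HIT | VC [22]
  [6] addr=0x76 blk=14 s=2: L1-HIT | VC [22]
  [7] addr=0x30 blk=6 s=2: MISS | VC [22, 14]
  [8] addr=0x37 blk=6 s=2: L1-HIT | VC [22, 14]
  [9] addr=0x9e blk=19 s=3: MISS | VC [22, 14, 23]
  [10] addr=0xb5 blk=22 s=2: VC-HIT | VC [6, 14, 23]
  [11] addr=0xb9 blk=23 s=3: VC-HIT | VC [6, 14, 19]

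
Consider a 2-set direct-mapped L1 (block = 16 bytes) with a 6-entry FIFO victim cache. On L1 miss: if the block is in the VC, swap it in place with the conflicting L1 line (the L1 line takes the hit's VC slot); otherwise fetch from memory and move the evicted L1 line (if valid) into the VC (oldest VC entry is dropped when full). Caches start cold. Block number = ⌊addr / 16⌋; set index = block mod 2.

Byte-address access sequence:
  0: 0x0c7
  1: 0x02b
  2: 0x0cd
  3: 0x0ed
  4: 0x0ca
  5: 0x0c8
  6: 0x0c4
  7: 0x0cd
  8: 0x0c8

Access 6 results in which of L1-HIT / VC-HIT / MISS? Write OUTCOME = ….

OUTCOME = L1-HIT

  [0] addr=0xc7 blk=12 s=0: MISS | VC []
  [1] addr=0x2b blk=2 s=0: MISS | VC [12]
  [2] addr=0xcd blk=12 s=0: VC-HIT | VC [2]
  [3] addr=0xed blk=14 s=0: MISS | VC [2, 12]
  [4] addr=0xca blk=12 s=0: VC-HIT | VC [2, 14]
  [5] addr=0xc8 blk=12 s=0: L1-HIT | VC [2, 14]
  [6] addr=0xc4 blk=12 s=0: L1-HIT | VC [2, 14]
  [7] addr=0xcd blk=12 s=0: L1-HIT | VC [2, 14]
  [8] addr=0xc8 blk=12 s=0: L1-HIT | VC [2, 14]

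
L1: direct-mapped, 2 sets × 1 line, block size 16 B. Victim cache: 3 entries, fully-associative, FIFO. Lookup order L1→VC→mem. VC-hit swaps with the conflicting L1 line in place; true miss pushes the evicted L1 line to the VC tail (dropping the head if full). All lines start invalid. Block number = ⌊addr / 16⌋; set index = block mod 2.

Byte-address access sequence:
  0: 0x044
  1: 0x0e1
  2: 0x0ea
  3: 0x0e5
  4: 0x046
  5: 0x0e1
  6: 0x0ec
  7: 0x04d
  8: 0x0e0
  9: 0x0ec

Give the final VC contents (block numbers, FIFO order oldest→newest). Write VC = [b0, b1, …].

0: 0x44 (blk 4, set 0) → MISS  vc=[]
1: 0xe1 (blk 14, set 0) → MISS  vc=[4]
2: 0xea (blk 14, set 0) → L1-HIT  vc=[4]
3: 0xe5 (blk 14, set 0) → L1-HIT  vc=[4]
4: 0x46 (blk 4, set 0) → VC-HIT  vc=[14]
5: 0xe1 (blk 14, set 0) → VC-HIT  vc=[4]
6: 0xec (blk 14, set 0) → L1-HIT  vc=[4]
7: 0x4d (blk 4, set 0) → VC-HIT  vc=[14]
8: 0xe0 (blk 14, set 0) → VC-HIT  vc=[4]
9: 0xec (blk 14, set 0) → L1-HIT  vc=[4]

VC = [4]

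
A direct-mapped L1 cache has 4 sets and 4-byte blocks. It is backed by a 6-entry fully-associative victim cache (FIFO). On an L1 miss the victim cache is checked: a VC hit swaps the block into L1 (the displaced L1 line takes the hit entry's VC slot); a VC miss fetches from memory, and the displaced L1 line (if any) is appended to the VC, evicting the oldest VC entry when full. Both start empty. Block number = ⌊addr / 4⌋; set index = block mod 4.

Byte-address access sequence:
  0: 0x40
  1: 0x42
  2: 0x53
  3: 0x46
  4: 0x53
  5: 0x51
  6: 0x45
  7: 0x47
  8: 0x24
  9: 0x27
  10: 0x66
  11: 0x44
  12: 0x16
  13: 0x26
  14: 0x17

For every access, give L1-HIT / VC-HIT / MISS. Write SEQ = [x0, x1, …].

SEQ = [MISS, L1-HIT, MISS, MISS, L1-HIT, L1-HIT, L1-HIT, L1-HIT, MISS, L1-HIT, MISS, VC-HIT, MISS, VC-HIT, VC-HIT]

#0 0x40→b16/s0 MISS; vc=[]
#1 0x42→b16/s0 L1-HIT; vc=[]
#2 0x53→b20/s0 MISS; vc=[16]
#3 0x46→b17/s1 MISS; vc=[16]
#4 0x53→b20/s0 L1-HIT; vc=[16]
#5 0x51→b20/s0 L1-HIT; vc=[16]
#6 0x45→b17/s1 L1-HIT; vc=[16]
#7 0x47→b17/s1 L1-HIT; vc=[16]
#8 0x24→b9/s1 MISS; vc=[16,17]
#9 0x27→b9/s1 L1-HIT; vc=[16,17]
#10 0x66→b25/s1 MISS; vc=[16,17,9]
#11 0x44→b17/s1 VC-HIT; vc=[16,25,9]
#12 0x16→b5/s1 MISS; vc=[16,25,9,17]
#13 0x26→b9/s1 VC-HIT; vc=[16,25,5,17]
#14 0x17→b5/s1 VC-HIT; vc=[16,25,9,17]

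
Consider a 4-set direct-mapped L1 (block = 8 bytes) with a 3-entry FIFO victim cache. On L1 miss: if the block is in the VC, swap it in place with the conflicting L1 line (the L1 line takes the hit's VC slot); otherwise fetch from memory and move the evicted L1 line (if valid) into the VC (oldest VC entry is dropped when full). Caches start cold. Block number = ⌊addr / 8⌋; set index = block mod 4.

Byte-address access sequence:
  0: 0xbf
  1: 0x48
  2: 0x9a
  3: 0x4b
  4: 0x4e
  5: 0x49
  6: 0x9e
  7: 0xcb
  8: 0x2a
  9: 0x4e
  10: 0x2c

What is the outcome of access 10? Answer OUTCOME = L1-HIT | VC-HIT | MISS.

  [0] addr=0xbf blk=23 s=3: MISS | VC []
  [1] addr=0x48 blk=9 s=1: MISS | VC []
  [2] addr=0x9a blk=19 s=3: MISS | VC [23]
  [3] addr=0x4b blk=9 s=1: L1-HIT | VC [23]
  [4] addr=0x4e blk=9 s=1: L1-HIT | VC [23]
  [5] addr=0x49 blk=9 s=1: L1-HIT | VC [23]
  [6] addr=0x9e blk=19 s=3: L1-HIT | VC [23]
  [7] addr=0xcb blk=25 s=1: MISS | VC [23, 9]
  [8] addr=0x2a blk=5 s=1: MISS | VC [23, 9, 25]
  [9] addr=0x4e blk=9 s=1: VC-HIT | VC [23, 5, 25]
  [10] addr=0x2c blk=5 s=1: VC-HIT | VC [23, 9, 25]

OUTCOME = VC-HIT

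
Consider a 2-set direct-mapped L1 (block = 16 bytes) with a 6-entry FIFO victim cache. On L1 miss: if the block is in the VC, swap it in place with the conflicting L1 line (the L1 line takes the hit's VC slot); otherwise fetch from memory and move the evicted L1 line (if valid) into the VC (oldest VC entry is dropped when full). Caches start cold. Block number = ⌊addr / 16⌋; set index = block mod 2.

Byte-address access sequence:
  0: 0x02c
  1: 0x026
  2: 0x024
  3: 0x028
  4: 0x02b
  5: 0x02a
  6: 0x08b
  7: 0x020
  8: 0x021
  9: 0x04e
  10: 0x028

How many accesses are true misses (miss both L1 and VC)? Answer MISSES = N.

#0 0x2c→b2/s0 MISS; vc=[]
#1 0x26→b2/s0 L1-HIT; vc=[]
#2 0x24→b2/s0 L1-HIT; vc=[]
#3 0x28→b2/s0 L1-HIT; vc=[]
#4 0x2b→b2/s0 L1-HIT; vc=[]
#5 0x2a→b2/s0 L1-HIT; vc=[]
#6 0x8b→b8/s0 MISS; vc=[2]
#7 0x20→b2/s0 VC-HIT; vc=[8]
#8 0x21→b2/s0 L1-HIT; vc=[8]
#9 0x4e→b4/s0 MISS; vc=[8,2]
#10 0x28→b2/s0 VC-HIT; vc=[8,4]

MISSES = 3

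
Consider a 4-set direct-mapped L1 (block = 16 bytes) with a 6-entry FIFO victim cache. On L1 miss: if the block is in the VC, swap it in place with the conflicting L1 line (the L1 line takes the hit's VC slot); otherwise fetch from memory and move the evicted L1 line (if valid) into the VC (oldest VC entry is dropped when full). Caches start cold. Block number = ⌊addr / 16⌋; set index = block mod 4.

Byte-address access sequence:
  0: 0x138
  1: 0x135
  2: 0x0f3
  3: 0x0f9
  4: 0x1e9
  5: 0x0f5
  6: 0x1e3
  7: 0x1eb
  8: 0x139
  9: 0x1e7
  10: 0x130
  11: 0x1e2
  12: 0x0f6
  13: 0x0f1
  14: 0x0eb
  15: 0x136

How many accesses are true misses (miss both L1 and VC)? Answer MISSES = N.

  [0] addr=0x138 blk=19 s=3: MISS | VC []
  [1] addr=0x135 blk=19 s=3: L1-HIT | VC []
  [2] addr=0xf3 blk=15 s=3: MISS | VC [19]
  [3] addr=0xf9 blk=15 s=3: L1-HIT | VC [19]
  [4] addr=0x1e9 blk=30 s=2: MISS | VC [19]
  [5] addr=0xf5 blk=15 s=3: L1-HIT | VC [19]
  [6] addr=0x1e3 blk=30 s=2: L1-HIT | VC [19]
  [7] addr=0x1eb blk=30 s=2: L1-HIT | VC [19]
  [8] addr=0x139 blk=19 s=3: VC-HIT | VC [15]
  [9] addr=0x1e7 blk=30 s=2: L1-HIT | VC [15]
  [10] addr=0x130 blk=19 s=3: L1-HIT | VC [15]
  [11] addr=0x1e2 blk=30 s=2: L1-HIT | VC [15]
  [12] addr=0xf6 blk=15 s=3: VC-HIT | VC [19]
  [13] addr=0xf1 blk=15 s=3: L1-HIT | VC [19]
  [14] addr=0xeb blk=14 s=2: MISS | VC [19, 30]
  [15] addr=0x136 blk=19 s=3: VC-HIT | VC [15, 30]

MISSES = 4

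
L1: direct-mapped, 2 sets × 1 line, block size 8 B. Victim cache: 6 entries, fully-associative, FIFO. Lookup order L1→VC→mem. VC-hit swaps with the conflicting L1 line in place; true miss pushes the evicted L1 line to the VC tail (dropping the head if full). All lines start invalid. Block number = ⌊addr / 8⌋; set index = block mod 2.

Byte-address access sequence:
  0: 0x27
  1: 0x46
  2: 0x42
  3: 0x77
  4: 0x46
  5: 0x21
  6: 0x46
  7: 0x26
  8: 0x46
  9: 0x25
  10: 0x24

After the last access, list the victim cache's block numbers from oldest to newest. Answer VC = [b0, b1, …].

VC = [8, 14]

#0 0x27→b4/s0 MISS; vc=[]
#1 0x46→b8/s0 MISS; vc=[4]
#2 0x42→b8/s0 L1-HIT; vc=[4]
#3 0x77→b14/s0 MISS; vc=[4,8]
#4 0x46→b8/s0 VC-HIT; vc=[4,14]
#5 0x21→b4/s0 VC-HIT; vc=[8,14]
#6 0x46→b8/s0 VC-HIT; vc=[4,14]
#7 0x26→b4/s0 VC-HIT; vc=[8,14]
#8 0x46→b8/s0 VC-HIT; vc=[4,14]
#9 0x25→b4/s0 VC-HIT; vc=[8,14]
#10 0x24→b4/s0 L1-HIT; vc=[8,14]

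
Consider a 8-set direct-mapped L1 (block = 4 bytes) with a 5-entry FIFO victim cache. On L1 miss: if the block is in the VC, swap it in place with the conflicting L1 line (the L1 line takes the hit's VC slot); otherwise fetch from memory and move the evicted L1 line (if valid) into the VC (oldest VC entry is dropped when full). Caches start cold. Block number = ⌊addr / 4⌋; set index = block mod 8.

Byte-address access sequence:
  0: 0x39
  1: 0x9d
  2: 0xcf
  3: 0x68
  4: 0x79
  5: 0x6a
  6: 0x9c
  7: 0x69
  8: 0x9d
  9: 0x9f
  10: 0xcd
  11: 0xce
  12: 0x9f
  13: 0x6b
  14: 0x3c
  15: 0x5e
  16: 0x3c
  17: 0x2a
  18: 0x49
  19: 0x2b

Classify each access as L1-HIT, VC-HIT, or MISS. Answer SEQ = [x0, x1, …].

  [0] addr=0x39 blk=14 s=6: MISS | VC []
  [1] addr=0x9d blk=39 s=7: MISS | VC []
  [2] addr=0xcf blk=51 s=3: MISS | VC []
  [3] addr=0x68 blk=26 s=2: MISS | VC []
  [4] addr=0x79 blk=30 s=6: MISS | VC [14]
  [5] addr=0x6a blk=26 s=2: L1-HIT | VC [14]
  [6] addr=0x9c blk=39 s=7: L1-HIT | VC [14]
  [7] addr=0x69 blk=26 s=2: L1-HIT | VC [14]
  [8] addr=0x9d blk=39 s=7: L1-HIT | VC [14]
  [9] addr=0x9f blk=39 s=7: L1-HIT | VC [14]
  [10] addr=0xcd blk=51 s=3: L1-HIT | VC [14]
  [11] addr=0xce blk=51 s=3: L1-HIT | VC [14]
  [12] addr=0x9f blk=39 s=7: L1-HIT | VC [14]
  [13] addr=0x6b blk=26 s=2: L1-HIT | VC [14]
  [14] addr=0x3c blk=15 s=7: MISS | VC [14, 39]
  [15] addr=0x5e blk=23 s=7: MISS | VC [14, 39, 15]
  [16] addr=0x3c blk=15 s=7: VC-HIT | VC [14, 39, 23]
  [17] addr=0x2a blk=10 s=2: MISS | VC [14, 39, 23, 26]
  [18] addr=0x49 blk=18 s=2: MISS | VC [14, 39, 23, 26, 10]
  [19] addr=0x2b blk=10 s=2: VC-HIT | VC [14, 39, 23, 26, 18]

SEQ = [MISS, MISS, MISS, MISS, MISS, L1-HIT, L1-HIT, L1-HIT, L1-HIT, L1-HIT, L1-HIT, L1-HIT, L1-HIT, L1-HIT, MISS, MISS, VC-HIT, MISS, MISS, VC-HIT]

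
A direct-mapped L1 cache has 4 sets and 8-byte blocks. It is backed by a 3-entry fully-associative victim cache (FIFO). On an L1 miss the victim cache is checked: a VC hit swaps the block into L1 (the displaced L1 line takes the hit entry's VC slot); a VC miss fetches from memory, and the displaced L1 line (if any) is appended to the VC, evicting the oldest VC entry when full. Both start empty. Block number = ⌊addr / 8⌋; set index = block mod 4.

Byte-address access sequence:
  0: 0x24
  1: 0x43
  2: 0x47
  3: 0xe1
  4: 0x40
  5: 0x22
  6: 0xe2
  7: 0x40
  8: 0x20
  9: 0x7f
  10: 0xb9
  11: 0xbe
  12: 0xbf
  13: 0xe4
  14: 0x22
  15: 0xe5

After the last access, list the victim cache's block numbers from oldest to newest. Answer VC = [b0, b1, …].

  [0] addr=0x24 blk=4 s=0: MISS | VC []
  [1] addr=0x43 blk=8 s=0: MISS | VC [4]
  [2] addr=0x47 blk=8 s=0: L1-HIT | VC [4]
  [3] addr=0xe1 blk=28 s=0: MISS | VC [4, 8]
  [4] addr=0x40 blk=8 s=0: VC-HIT | VC [4, 28]
  [5] addr=0x22 blk=4 s=0: VC-HIT | VC [8, 28]
  [6] addr=0xe2 blk=28 s=0: VC-HIT | VC [8, 4]
  [7] addr=0x40 blk=8 s=0: VC-HIT | VC [28, 4]
  [8] addr=0x20 blk=4 s=0: VC-HIT | VC [28, 8]
  [9] addr=0x7f blk=15 s=3: MISS | VC [28, 8]
  [10] addr=0xb9 blk=23 s=3: MISS | VC [28, 8, 15]
  [11] addr=0xbe blk=23 s=3: L1-HIT | VC [28, 8, 15]
  [12] addr=0xbf blk=23 s=3: L1-HIT | VC [28, 8, 15]
  [13] addr=0xe4 blk=28 s=0: VC-HIT | VC [4, 8, 15]
  [14] addr=0x22 blk=4 s=0: VC-HIT | VC [28, 8, 15]
  [15] addr=0xe5 blk=28 s=0: VC-HIT | VC [4, 8, 15]

VC = [4, 8, 15]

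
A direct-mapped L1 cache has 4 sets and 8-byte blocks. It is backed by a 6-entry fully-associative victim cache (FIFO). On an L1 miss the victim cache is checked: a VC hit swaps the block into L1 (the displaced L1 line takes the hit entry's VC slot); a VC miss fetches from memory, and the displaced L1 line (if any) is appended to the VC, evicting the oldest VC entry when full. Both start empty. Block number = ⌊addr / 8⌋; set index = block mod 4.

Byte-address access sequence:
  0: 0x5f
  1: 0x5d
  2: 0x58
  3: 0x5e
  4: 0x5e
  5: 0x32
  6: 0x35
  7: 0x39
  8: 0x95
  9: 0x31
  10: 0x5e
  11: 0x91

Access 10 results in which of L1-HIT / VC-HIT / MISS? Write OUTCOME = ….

  [0] addr=0x5f blk=11 s=3: MISS | VC []
  [1] addr=0x5d blk=11 s=3: L1-HIT | VC []
  [2] addr=0x58 blk=11 s=3: L1-HIT | VC []
  [3] addr=0x5e blk=11 s=3: L1-HIT | VC []
  [4] addr=0x5e blk=11 s=3: L1-HIT | VC []
  [5] addr=0x32 blk=6 s=2: MISS | VC []
  [6] addr=0x35 blk=6 s=2: L1-HIT | VC []
  [7] addr=0x39 blk=7 s=3: MISS | VC [11]
  [8] addr=0x95 blk=18 s=2: MISS | VC [11, 6]
  [9] addr=0x31 blk=6 s=2: VC-HIT | VC [11, 18]
  [10] addr=0x5e blk=11 s=3: VC-HIT | VC [7, 18]
  [11] addr=0x91 blk=18 s=2: VC-HIT | VC [7, 6]

OUTCOME = VC-HIT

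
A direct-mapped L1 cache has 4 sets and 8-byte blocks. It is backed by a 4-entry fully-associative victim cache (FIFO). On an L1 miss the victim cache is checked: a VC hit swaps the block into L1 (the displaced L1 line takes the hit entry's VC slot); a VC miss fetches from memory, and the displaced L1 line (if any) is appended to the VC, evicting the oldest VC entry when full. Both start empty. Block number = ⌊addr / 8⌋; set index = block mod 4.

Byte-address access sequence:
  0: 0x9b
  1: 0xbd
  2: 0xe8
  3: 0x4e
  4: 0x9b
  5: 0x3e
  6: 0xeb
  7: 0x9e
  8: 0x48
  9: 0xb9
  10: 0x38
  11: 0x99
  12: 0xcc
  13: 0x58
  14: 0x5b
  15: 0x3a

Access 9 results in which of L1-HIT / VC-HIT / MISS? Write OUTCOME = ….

#0 0x9b→b19/s3 MISS; vc=[]
#1 0xbd→b23/s3 MISS; vc=[19]
#2 0xe8→b29/s1 MISS; vc=[19]
#3 0x4e→b9/s1 MISS; vc=[19,29]
#4 0x9b→b19/s3 VC-HIT; vc=[23,29]
#5 0x3e→b7/s3 MISS; vc=[23,29,19]
#6 0xeb→b29/s1 VC-HIT; vc=[23,9,19]
#7 0x9e→b19/s3 VC-HIT; vc=[23,9,7]
#8 0x48→b9/s1 VC-HIT; vc=[23,29,7]
#9 0xb9→b23/s3 VC-HIT; vc=[19,29,7]
#10 0x38→b7/s3 VC-HIT; vc=[19,29,23]
#11 0x99→b19/s3 VC-HIT; vc=[7,29,23]
#12 0xcc→b25/s1 MISS; vc=[7,29,23,9]
#13 0x58→b11/s3 MISS; vc=[29,23,9,19]
#14 0x5b→b11/s3 L1-HIT; vc=[29,23,9,19]
#15 0x3a→b7/s3 MISS; vc=[23,9,19,11]

OUTCOME = VC-HIT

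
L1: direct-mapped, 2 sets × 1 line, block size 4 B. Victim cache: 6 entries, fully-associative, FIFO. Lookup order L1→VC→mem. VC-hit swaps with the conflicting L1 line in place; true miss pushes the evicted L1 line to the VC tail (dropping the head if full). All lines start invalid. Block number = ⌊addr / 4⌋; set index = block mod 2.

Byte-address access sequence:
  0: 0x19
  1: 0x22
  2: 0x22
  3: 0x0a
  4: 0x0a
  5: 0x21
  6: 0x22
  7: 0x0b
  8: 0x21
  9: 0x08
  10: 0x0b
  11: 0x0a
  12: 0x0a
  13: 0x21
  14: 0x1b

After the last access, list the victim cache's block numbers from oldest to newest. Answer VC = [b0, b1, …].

#0 0x19→b6/s0 MISS; vc=[]
#1 0x22→b8/s0 MISS; vc=[6]
#2 0x22→b8/s0 L1-HIT; vc=[6]
#3 0xa→b2/s0 MISS; vc=[6,8]
#4 0xa→b2/s0 L1-HIT; vc=[6,8]
#5 0x21→b8/s0 VC-HIT; vc=[6,2]
#6 0x22→b8/s0 L1-HIT; vc=[6,2]
#7 0xb→b2/s0 VC-HIT; vc=[6,8]
#8 0x21→b8/s0 VC-HIT; vc=[6,2]
#9 0x8→b2/s0 VC-HIT; vc=[6,8]
#10 0xb→b2/s0 L1-HIT; vc=[6,8]
#11 0xa→b2/s0 L1-HIT; vc=[6,8]
#12 0xa→b2/s0 L1-HIT; vc=[6,8]
#13 0x21→b8/s0 VC-HIT; vc=[6,2]
#14 0x1b→b6/s0 VC-HIT; vc=[8,2]

VC = [8, 2]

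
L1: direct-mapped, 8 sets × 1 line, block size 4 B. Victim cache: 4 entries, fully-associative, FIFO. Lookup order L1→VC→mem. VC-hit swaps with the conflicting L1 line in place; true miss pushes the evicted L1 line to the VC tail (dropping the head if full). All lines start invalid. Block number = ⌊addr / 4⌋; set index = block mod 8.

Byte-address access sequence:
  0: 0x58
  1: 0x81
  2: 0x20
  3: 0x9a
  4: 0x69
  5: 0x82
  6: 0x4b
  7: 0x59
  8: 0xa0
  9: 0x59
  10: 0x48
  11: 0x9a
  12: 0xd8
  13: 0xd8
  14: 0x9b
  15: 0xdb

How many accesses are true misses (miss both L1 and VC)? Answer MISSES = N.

#0 0x58→b22/s6 MISS; vc=[]
#1 0x81→b32/s0 MISS; vc=[]
#2 0x20→b8/s0 MISS; vc=[32]
#3 0x9a→b38/s6 MISS; vc=[32,22]
#4 0x69→b26/s2 MISS; vc=[32,22]
#5 0x82→b32/s0 VC-HIT; vc=[8,22]
#6 0x4b→b18/s2 MISS; vc=[8,22,26]
#7 0x59→b22/s6 VC-HIT; vc=[8,38,26]
#8 0xa0→b40/s0 MISS; vc=[8,38,26,32]
#9 0x59→b22/s6 L1-HIT; vc=[8,38,26,32]
#10 0x48→b18/s2 L1-HIT; vc=[8,38,26,32]
#11 0x9a→b38/s6 VC-HIT; vc=[8,22,26,32]
#12 0xd8→b54/s6 MISS; vc=[22,26,32,38]
#13 0xd8→b54/s6 L1-HIT; vc=[22,26,32,38]
#14 0x9b→b38/s6 VC-HIT; vc=[22,26,32,54]
#15 0xdb→b54/s6 VC-HIT; vc=[22,26,32,38]

MISSES = 8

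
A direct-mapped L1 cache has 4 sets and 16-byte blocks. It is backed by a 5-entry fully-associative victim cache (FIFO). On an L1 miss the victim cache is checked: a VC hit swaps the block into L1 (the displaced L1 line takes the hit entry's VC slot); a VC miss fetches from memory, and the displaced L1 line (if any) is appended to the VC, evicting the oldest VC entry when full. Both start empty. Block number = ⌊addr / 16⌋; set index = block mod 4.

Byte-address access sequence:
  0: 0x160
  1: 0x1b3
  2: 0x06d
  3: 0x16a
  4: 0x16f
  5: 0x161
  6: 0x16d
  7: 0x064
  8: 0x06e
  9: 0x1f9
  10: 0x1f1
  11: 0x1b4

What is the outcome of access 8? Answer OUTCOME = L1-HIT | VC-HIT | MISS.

OUTCOME = L1-HIT

#0 0x160→b22/s2 MISS; vc=[]
#1 0x1b3→b27/s3 MISS; vc=[]
#2 0x6d→b6/s2 MISS; vc=[22]
#3 0x16a→b22/s2 VC-HIT; vc=[6]
#4 0x16f→b22/s2 L1-HIT; vc=[6]
#5 0x161→b22/s2 L1-HIT; vc=[6]
#6 0x16d→b22/s2 L1-HIT; vc=[6]
#7 0x64→b6/s2 VC-HIT; vc=[22]
#8 0x6e→b6/s2 L1-HIT; vc=[22]
#9 0x1f9→b31/s3 MISS; vc=[22,27]
#10 0x1f1→b31/s3 L1-HIT; vc=[22,27]
#11 0x1b4→b27/s3 VC-HIT; vc=[22,31]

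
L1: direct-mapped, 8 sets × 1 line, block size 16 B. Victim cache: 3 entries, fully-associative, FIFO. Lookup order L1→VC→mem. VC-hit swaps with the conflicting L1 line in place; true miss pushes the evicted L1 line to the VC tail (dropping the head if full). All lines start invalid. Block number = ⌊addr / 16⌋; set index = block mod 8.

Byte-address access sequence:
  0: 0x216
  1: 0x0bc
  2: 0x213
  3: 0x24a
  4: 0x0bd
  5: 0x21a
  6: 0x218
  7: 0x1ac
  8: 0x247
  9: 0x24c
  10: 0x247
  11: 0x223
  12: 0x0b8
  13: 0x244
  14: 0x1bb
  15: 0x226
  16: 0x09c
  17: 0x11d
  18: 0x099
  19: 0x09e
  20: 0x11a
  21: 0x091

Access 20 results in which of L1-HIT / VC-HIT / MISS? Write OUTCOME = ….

OUTCOME = VC-HIT

0: 0x216 (blk 33, set 1) → MISS  vc=[]
1: 0xbc (blk 11, set 3) → MISS  vc=[]
2: 0x213 (blk 33, set 1) → L1-HIT  vc=[]
3: 0x24a (blk 36, set 4) → MISS  vc=[]
4: 0xbd (blk 11, set 3) → L1-HIT  vc=[]
5: 0x21a (blk 33, set 1) → L1-HIT  vc=[]
6: 0x218 (blk 33, set 1) → L1-HIT  vc=[]
7: 0x1ac (blk 26, set 2) → MISS  vc=[]
8: 0x247 (blk 36, set 4) → L1-HIT  vc=[]
9: 0x24c (blk 36, set 4) → L1-HIT  vc=[]
10: 0x247 (blk 36, set 4) → L1-HIT  vc=[]
11: 0x223 (blk 34, set 2) → MISS  vc=[26]
12: 0xb8 (blk 11, set 3) → L1-HIT  vc=[26]
13: 0x244 (blk 36, set 4) → L1-HIT  vc=[26]
14: 0x1bb (blk 27, set 3) → MISS  vc=[26, 11]
15: 0x226 (blk 34, set 2) → L1-HIT  vc=[26, 11]
16: 0x9c (blk 9, set 1) → MISS  vc=[26, 11, 33]
17: 0x11d (blk 17, set 1) → MISS  vc=[11, 33, 9]
18: 0x99 (blk 9, set 1) → VC-HIT  vc=[11, 33, 17]
19: 0x9e (blk 9, set 1) → L1-HIT  vc=[11, 33, 17]
20: 0x11a (blk 17, set 1) → VC-HIT  vc=[11, 33, 9]
21: 0x91 (blk 9, set 1) → VC-HIT  vc=[11, 33, 17]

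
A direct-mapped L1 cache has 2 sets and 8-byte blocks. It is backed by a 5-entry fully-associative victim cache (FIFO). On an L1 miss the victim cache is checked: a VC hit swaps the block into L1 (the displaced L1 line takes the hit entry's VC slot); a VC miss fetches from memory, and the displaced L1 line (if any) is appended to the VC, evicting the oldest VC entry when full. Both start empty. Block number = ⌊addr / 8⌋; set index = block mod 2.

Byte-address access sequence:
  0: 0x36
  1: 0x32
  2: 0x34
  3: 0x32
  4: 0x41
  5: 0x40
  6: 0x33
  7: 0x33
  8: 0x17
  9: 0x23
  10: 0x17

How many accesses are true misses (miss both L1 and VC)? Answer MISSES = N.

  [0] addr=0x36 blk=6 s=0: MISS | VC []
  [1] addr=0x32 blk=6 s=0: L1-HIT | VC []
  [2] addr=0x34 blk=6 s=0: L1-HIT | VC []
  [3] addr=0x32 blk=6 s=0: L1-HIT | VC []
  [4] addr=0x41 blk=8 s=0: MISS | VC [6]
  [5] addr=0x40 blk=8 s=0: L1-HIT | VC [6]
  [6] addr=0x33 blk=6 s=0: VC-HIT | VC [8]
  [7] addr=0x33 blk=6 s=0: L1-HIT | VC [8]
  [8] addr=0x17 blk=2 s=0: MISS | VC [8, 6]
  [9] addr=0x23 blk=4 s=0: MISS | VC [8, 6, 2]
  [10] addr=0x17 blk=2 s=0: VC-HIT | VC [8, 6, 4]

MISSES = 4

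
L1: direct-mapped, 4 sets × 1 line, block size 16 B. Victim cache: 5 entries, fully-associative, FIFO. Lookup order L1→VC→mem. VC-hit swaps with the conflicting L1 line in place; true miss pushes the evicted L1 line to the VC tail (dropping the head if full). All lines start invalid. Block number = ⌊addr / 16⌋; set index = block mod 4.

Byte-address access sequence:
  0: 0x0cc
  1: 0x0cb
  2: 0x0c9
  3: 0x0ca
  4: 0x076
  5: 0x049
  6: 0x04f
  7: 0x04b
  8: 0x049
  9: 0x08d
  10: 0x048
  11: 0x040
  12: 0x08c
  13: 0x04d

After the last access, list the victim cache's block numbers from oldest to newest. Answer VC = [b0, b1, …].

VC = [12, 8]

#0 0xcc→b12/s0 MISS; vc=[]
#1 0xcb→b12/s0 L1-HIT; vc=[]
#2 0xc9→b12/s0 L1-HIT; vc=[]
#3 0xca→b12/s0 L1-HIT; vc=[]
#4 0x76→b7/s3 MISS; vc=[]
#5 0x49→b4/s0 MISS; vc=[12]
#6 0x4f→b4/s0 L1-HIT; vc=[12]
#7 0x4b→b4/s0 L1-HIT; vc=[12]
#8 0x49→b4/s0 L1-HIT; vc=[12]
#9 0x8d→b8/s0 MISS; vc=[12,4]
#10 0x48→b4/s0 VC-HIT; vc=[12,8]
#11 0x40→b4/s0 L1-HIT; vc=[12,8]
#12 0x8c→b8/s0 VC-HIT; vc=[12,4]
#13 0x4d→b4/s0 VC-HIT; vc=[12,8]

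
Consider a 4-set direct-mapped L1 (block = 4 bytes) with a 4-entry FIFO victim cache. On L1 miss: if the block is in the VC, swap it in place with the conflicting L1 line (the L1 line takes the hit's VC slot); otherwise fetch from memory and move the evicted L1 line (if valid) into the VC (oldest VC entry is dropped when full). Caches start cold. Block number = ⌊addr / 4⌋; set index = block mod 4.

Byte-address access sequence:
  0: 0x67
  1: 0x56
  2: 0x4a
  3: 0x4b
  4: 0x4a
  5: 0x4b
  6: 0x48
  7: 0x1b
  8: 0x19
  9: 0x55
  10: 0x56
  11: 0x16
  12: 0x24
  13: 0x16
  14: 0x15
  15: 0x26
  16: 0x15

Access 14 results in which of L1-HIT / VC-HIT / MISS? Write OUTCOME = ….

OUTCOME = L1-HIT

#0 0x67→b25/s1 MISS; vc=[]
#1 0x56→b21/s1 MISS; vc=[25]
#2 0x4a→b18/s2 MISS; vc=[25]
#3 0x4b→b18/s2 L1-HIT; vc=[25]
#4 0x4a→b18/s2 L1-HIT; vc=[25]
#5 0x4b→b18/s2 L1-HIT; vc=[25]
#6 0x48→b18/s2 L1-HIT; vc=[25]
#7 0x1b→b6/s2 MISS; vc=[25,18]
#8 0x19→b6/s2 L1-HIT; vc=[25,18]
#9 0x55→b21/s1 L1-HIT; vc=[25,18]
#10 0x56→b21/s1 L1-HIT; vc=[25,18]
#11 0x16→b5/s1 MISS; vc=[25,18,21]
#12 0x24→b9/s1 MISS; vc=[25,18,21,5]
#13 0x16→b5/s1 VC-HIT; vc=[25,18,21,9]
#14 0x15→b5/s1 L1-HIT; vc=[25,18,21,9]
#15 0x26→b9/s1 VC-HIT; vc=[25,18,21,5]
#16 0x15→b5/s1 VC-HIT; vc=[25,18,21,9]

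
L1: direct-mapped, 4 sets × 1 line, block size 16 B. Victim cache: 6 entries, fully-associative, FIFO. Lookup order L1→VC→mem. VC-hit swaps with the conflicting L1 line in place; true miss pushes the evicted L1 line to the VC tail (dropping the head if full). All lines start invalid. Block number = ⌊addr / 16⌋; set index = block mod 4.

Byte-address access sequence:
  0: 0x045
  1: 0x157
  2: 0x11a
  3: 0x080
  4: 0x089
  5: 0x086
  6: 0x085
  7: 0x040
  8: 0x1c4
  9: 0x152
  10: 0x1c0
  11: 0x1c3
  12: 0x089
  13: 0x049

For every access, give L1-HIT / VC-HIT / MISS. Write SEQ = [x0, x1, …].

SEQ = [MISS, MISS, MISS, MISS, L1-HIT, L1-HIT, L1-HIT, VC-HIT, MISS, VC-HIT, L1-HIT, L1-HIT, VC-HIT, VC-HIT]

  [0] addr=0x45 blk=4 s=0: MISS | VC []
  [1] addr=0x157 blk=21 s=1: MISS | VC []
  [2] addr=0x11a blk=17 s=1: MISS | VC [21]
  [3] addr=0x80 blk=8 s=0: MISS | VC [21, 4]
  [4] addr=0x89 blk=8 s=0: L1-HIT | VC [21, 4]
  [5] addr=0x86 blk=8 s=0: L1-HIT | VC [21, 4]
  [6] addr=0x85 blk=8 s=0: L1-HIT | VC [21, 4]
  [7] addr=0x40 blk=4 s=0: VC-HIT | VC [21, 8]
  [8] addr=0x1c4 blk=28 s=0: MISS | VC [21, 8, 4]
  [9] addr=0x152 blk=21 s=1: VC-HIT | VC [17, 8, 4]
  [10] addr=0x1c0 blk=28 s=0: L1-HIT | VC [17, 8, 4]
  [11] addr=0x1c3 blk=28 s=0: L1-HIT | VC [17, 8, 4]
  [12] addr=0x89 blk=8 s=0: VC-HIT | VC [17, 28, 4]
  [13] addr=0x49 blk=4 s=0: VC-HIT | VC [17, 28, 8]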